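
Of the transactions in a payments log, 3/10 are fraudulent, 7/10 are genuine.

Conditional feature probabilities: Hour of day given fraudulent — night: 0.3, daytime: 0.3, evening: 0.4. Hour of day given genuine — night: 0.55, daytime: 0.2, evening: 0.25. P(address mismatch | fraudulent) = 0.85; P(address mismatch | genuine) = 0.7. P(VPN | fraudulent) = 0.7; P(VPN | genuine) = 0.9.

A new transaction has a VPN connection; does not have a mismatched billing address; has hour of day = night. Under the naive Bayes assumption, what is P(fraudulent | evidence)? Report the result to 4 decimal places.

fraudulent: 0.3 × 0.3 × (1−0.85) × 0.7 = 0.00945
genuine: 0.7 × 0.55 × (1−0.7) × 0.9 = 0.10395
P(fraudulent | x) = 0.00945 / 0.1134 ≈ 0.0833

0.0833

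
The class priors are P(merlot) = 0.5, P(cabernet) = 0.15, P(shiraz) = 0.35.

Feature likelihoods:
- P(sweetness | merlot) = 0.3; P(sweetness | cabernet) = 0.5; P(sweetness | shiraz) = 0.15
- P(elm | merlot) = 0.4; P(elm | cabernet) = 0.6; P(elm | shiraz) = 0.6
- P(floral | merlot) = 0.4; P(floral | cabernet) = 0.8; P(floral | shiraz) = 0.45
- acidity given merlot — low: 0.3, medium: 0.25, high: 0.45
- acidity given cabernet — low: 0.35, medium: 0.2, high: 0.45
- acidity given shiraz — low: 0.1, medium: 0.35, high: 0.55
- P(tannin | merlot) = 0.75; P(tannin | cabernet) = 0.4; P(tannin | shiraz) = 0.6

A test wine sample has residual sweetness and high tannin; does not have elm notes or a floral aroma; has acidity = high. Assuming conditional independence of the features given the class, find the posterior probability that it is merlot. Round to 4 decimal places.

0.7884

merlot: 0.5 × 0.3 × (1−0.4) × (1−0.4) × 0.45 × 0.75 = 0.018225
cabernet: 0.15 × 0.5 × (1−0.6) × (1−0.8) × 0.45 × 0.4 = 0.00108
shiraz: 0.35 × 0.15 × (1−0.6) × (1−0.45) × 0.55 × 0.6 = 0.0038115
P(merlot | x) = 0.018225 / 0.0231165 ≈ 0.7884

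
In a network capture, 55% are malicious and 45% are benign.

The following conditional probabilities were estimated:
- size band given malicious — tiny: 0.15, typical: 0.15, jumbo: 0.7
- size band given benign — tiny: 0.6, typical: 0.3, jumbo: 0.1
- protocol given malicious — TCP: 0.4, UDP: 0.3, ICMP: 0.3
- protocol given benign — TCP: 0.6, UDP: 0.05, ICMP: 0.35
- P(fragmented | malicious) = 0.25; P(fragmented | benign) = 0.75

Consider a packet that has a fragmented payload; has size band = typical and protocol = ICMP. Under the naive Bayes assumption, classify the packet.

malicious: 0.55 × 0.15 × 0.3 × 0.25 = 0.0061875
benign: 0.45 × 0.3 × 0.35 × 0.75 = 0.0354375
Highest score → benign.

benign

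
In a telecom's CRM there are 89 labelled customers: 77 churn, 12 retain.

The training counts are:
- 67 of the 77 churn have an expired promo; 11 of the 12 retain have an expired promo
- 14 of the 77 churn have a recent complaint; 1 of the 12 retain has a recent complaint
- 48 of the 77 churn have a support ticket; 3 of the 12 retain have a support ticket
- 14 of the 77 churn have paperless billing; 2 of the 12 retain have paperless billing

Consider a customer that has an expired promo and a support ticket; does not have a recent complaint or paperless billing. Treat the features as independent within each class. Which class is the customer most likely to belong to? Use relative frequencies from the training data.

churn

churn: (77/89) × (67/77) × (63/77) × (48/77) × (63/77) ≈ 0.314148
retain: (12/89) × (11/12) × (11/12) × (3/12) × (10/12) ≈ 0.0236033
Highest score → churn.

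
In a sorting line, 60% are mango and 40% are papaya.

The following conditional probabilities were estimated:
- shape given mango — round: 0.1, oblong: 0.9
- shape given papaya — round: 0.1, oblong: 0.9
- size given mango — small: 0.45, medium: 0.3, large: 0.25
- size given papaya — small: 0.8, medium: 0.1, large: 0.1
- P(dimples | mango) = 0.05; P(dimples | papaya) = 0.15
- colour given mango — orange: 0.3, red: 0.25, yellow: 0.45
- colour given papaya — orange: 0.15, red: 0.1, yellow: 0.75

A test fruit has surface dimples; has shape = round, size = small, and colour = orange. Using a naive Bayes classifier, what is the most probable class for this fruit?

papaya

mango: 0.6 × 0.1 × 0.45 × 0.05 × 0.3 = 0.000405
papaya: 0.4 × 0.1 × 0.8 × 0.15 × 0.15 = 0.00072
Highest score → papaya.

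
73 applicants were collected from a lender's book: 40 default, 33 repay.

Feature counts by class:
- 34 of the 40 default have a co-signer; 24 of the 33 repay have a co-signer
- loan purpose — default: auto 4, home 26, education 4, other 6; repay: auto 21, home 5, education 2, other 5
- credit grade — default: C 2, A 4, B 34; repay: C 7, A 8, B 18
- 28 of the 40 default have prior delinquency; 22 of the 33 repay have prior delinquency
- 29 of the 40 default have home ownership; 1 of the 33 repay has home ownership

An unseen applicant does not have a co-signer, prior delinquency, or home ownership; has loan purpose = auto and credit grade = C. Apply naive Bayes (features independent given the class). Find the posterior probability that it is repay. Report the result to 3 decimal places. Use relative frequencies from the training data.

0.994

default: (40/73) × (6/40) × (4/40) × (2/40) × (12/40) × (11/40) ≈ 0.0000339041
repay: (33/73) × (9/33) × (21/33) × (7/33) × (11/33) × (32/33) ≈ 0.00537928
P(repay | x) = 0.00537928 / 0.0054131841 ≈ 0.994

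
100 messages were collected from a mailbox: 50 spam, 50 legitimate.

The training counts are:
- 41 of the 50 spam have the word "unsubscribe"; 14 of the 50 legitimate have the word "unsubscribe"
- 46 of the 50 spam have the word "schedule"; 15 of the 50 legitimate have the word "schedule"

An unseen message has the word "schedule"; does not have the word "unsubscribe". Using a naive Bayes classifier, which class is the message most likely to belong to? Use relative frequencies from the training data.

spam: (50/100) × (9/50) × (46/50) = 0.0828
legitimate: (50/100) × (36/50) × (15/50) = 0.108
Highest score → legitimate.

legitimate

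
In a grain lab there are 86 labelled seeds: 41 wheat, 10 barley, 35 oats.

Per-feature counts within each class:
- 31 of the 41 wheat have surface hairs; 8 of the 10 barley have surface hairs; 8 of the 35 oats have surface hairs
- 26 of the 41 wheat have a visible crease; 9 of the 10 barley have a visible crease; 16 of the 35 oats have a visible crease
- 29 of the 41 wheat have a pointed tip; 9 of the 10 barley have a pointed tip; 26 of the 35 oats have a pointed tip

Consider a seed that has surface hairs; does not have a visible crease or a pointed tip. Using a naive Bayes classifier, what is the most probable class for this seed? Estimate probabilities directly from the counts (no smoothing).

wheat

wheat: (41/86) × (31/41) × (15/41) × (12/41) ≈ 0.0385983
barley: (10/86) × (8/10) × (1/10) × (1/10) ≈ 0.000930233
oats: (35/86) × (8/35) × (19/35) × (9/35) ≈ 0.0129853
Highest score → wheat.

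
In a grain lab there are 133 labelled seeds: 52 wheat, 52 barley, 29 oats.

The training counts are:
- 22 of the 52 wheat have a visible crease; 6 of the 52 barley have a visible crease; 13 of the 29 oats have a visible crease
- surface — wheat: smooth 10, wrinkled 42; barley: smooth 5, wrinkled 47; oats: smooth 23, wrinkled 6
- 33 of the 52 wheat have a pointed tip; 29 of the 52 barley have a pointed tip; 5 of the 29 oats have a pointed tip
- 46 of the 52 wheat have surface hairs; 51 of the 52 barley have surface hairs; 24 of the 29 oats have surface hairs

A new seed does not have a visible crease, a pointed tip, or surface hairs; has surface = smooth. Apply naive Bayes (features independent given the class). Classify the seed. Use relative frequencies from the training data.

oats

wheat: (52/133) × (30/52) × (10/52) × (19/52) × (6/52) ≈ 0.00182879
barley: (52/133) × (46/52) × (5/52) × (23/52) × (1/52) ≈ 0.000282875
oats: (29/133) × (16/29) × (23/29) × (24/29) × (5/29) ≈ 0.0136139
Highest score → oats.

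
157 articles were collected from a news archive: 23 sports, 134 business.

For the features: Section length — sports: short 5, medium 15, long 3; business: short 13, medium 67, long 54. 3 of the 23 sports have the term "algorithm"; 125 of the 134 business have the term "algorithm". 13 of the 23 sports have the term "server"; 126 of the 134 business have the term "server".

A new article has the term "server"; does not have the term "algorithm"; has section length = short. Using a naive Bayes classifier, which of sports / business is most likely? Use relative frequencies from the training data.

sports

sports: (23/157) × (5/23) × (20/23) × (13/23) ≈ 0.0156527
business: (134/157) × (13/134) × (9/134) × (126/134) ≈ 0.00522934
Highest score → sports.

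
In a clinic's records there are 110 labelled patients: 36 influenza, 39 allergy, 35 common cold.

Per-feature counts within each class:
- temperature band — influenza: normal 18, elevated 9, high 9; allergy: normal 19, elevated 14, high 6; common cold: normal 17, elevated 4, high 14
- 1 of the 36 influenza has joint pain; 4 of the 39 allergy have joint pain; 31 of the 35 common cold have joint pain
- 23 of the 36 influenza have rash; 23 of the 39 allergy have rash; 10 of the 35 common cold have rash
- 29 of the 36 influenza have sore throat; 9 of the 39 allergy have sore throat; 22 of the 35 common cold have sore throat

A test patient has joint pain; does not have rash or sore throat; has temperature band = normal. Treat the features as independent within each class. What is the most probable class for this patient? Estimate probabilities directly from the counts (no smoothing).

influenza: (36/110) × (18/36) × (1/36) × (13/36) × (7/36) ≈ 0.000319164
allergy: (39/110) × (19/39) × (4/39) × (16/39) × (30/39) ≈ 0.00559073
common cold: (35/110) × (17/35) × (31/35) × (25/35) × (13/35) ≈ 0.0363159
Highest score → common cold.

common cold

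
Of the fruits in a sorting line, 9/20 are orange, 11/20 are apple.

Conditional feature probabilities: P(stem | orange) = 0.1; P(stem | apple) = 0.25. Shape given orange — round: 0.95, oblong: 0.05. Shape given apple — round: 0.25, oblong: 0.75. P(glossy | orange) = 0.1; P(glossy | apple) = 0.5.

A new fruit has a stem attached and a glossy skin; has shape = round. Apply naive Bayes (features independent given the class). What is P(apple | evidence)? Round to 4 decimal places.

0.8008

orange: 0.45 × 0.1 × 0.95 × 0.1 = 0.004275
apple: 0.55 × 0.25 × 0.25 × 0.5 = 0.0171875
P(apple | x) = 0.0171875 / 0.0214625 ≈ 0.8008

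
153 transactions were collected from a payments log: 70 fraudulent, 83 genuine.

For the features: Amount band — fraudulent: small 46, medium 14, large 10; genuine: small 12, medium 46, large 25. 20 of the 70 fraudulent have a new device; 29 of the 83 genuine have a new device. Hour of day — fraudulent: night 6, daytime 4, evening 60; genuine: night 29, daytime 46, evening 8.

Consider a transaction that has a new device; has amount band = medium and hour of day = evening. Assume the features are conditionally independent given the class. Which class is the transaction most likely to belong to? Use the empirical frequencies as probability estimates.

fraudulent

fraudulent: (70/153) × (14/70) × (20/70) × (60/70) ≈ 0.022409
genuine: (83/153) × (46/83) × (29/83) × (8/83) ≈ 0.0101251
Highest score → fraudulent.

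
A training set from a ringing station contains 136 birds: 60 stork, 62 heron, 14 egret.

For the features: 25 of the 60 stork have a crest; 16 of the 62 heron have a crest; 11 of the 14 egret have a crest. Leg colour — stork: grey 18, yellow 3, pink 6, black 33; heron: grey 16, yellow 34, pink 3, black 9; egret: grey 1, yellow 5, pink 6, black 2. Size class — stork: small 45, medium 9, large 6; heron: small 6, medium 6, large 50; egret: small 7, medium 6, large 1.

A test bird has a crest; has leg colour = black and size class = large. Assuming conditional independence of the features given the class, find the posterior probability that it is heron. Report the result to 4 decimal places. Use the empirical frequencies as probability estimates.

0.5574

stork: (60/136) × (25/60) × (33/60) × (6/60) ≈ 0.0101103
heron: (62/136) × (16/62) × (9/62) × (50/62) ≈ 0.0137724
egret: (14/136) × (11/14) × (2/14) × (1/14) ≈ 0.00082533
P(heron | x) = 0.0137724 / 0.02470803 ≈ 0.5574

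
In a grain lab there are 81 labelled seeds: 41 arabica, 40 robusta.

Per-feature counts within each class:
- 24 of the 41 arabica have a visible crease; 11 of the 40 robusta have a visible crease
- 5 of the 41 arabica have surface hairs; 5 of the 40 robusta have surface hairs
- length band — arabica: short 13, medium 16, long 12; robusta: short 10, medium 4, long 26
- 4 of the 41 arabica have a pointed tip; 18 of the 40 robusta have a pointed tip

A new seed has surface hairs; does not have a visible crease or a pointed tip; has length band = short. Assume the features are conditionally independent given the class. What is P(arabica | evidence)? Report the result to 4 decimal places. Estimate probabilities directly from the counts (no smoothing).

arabica: (41/81) × (17/41) × (5/41) × (13/41) × (37/41) ≈ 0.00732365
robusta: (40/81) × (29/40) × (5/40) × (10/40) × (22/40) ≈ 0.00615355
P(arabica | x) = 0.00732365 / 0.0134772 ≈ 0.5434

0.5434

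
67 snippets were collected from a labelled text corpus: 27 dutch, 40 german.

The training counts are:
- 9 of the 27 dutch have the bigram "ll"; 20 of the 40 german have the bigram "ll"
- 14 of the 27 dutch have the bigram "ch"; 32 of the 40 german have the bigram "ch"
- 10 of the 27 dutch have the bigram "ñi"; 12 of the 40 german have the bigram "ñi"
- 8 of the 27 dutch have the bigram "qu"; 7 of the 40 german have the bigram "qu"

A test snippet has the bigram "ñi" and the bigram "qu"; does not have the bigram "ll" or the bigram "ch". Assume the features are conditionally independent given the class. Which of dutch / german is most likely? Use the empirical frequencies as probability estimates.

dutch: (27/67) × (18/27) × (13/27) × (10/27) × (8/27) ≈ 0.0141951
german: (40/67) × (20/40) × (8/40) × (12/40) × (7/40) ≈ 0.00313433
Highest score → dutch.

dutch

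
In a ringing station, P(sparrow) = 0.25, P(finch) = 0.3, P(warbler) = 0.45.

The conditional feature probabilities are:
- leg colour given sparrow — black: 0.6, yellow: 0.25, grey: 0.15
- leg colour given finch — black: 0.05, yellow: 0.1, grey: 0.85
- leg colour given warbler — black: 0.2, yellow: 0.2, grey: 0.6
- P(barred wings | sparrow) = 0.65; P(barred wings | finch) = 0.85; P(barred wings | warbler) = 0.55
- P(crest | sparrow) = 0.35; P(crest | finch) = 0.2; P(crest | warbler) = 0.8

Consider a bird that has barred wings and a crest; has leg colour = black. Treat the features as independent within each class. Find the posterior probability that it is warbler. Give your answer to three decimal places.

sparrow: 0.25 × 0.6 × 0.65 × 0.35 = 0.034125
finch: 0.3 × 0.05 × 0.85 × 0.2 = 0.00255
warbler: 0.45 × 0.2 × 0.55 × 0.8 = 0.0396
P(warbler | x) = 0.0396 / 0.076275 ≈ 0.519

0.519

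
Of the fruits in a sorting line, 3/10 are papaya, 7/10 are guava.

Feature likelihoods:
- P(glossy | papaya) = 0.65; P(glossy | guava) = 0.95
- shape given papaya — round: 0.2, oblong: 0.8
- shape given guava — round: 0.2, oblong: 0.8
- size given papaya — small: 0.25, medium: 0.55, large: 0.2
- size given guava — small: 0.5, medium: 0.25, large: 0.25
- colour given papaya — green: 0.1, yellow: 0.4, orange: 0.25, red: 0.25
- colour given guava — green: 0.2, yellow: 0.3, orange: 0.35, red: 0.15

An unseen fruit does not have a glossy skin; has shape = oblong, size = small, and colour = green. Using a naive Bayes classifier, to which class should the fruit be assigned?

papaya: 0.3 × (1−0.65) × 0.8 × 0.25 × 0.1 = 0.0021
guava: 0.7 × (1−0.95) × 0.8 × 0.5 × 0.2 = 0.0028
Highest score → guava.

guava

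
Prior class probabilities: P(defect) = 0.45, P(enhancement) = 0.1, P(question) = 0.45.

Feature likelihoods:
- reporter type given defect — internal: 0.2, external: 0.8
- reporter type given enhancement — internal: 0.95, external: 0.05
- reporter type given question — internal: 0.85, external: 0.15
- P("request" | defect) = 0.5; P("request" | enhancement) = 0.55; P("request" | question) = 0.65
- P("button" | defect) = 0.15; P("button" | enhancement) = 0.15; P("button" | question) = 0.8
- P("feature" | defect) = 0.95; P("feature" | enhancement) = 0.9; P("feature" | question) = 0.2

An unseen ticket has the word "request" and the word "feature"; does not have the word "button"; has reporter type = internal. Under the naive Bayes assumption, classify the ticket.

defect: 0.45 × 0.2 × 0.5 × (1−0.15) × 0.95 = 0.0363375
enhancement: 0.1 × 0.95 × 0.55 × (1−0.15) × 0.9 = 0.03997125
question: 0.45 × 0.85 × 0.65 × (1−0.8) × 0.2 = 0.009945
Highest score → enhancement.

enhancement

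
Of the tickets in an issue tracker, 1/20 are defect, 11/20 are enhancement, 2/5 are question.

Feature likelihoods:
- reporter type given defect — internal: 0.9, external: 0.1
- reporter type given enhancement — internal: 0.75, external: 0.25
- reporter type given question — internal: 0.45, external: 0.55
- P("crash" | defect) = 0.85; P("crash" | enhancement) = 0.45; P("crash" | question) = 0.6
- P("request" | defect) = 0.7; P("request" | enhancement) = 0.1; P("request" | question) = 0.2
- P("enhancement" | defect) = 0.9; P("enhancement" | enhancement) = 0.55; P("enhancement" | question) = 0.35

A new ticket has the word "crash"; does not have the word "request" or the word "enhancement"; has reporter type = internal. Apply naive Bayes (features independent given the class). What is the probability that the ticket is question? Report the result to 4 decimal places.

defect: 0.05 × 0.9 × 0.85 × (1−0.7) × (1−0.9) = 0.0011475
enhancement: 0.55 × 0.75 × 0.45 × (1−0.1) × (1−0.55) = 0.075178125
question: 0.4 × 0.45 × 0.6 × (1−0.2) × (1−0.35) = 0.05616
P(question | x) = 0.05616 / 0.132485625 ≈ 0.4239

0.4239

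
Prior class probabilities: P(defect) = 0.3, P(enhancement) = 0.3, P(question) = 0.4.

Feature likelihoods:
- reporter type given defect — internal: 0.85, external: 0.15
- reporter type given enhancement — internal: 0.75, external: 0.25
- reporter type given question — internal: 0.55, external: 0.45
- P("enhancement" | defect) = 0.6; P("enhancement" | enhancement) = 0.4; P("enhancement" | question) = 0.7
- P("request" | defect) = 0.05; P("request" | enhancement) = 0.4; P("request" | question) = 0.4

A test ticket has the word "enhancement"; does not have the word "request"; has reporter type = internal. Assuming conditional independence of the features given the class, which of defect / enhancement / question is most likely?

defect: 0.3 × 0.85 × 0.6 × (1−0.05) = 0.14535
enhancement: 0.3 × 0.75 × 0.4 × (1−0.4) = 0.054
question: 0.4 × 0.55 × 0.7 × (1−0.4) = 0.0924
Highest score → defect.

defect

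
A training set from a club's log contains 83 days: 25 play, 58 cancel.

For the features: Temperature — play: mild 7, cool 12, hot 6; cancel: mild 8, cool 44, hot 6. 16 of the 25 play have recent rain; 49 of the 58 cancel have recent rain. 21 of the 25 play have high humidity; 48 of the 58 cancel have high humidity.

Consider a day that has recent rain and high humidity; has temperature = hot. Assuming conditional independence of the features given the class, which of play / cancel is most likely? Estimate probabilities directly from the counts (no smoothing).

play: (25/83) × (6/25) × (16/25) × (21/25) ≈ 0.0388627
cancel: (58/83) × (6/58) × (49/58) × (48/58) ≈ 0.0505422
Highest score → cancel.

cancel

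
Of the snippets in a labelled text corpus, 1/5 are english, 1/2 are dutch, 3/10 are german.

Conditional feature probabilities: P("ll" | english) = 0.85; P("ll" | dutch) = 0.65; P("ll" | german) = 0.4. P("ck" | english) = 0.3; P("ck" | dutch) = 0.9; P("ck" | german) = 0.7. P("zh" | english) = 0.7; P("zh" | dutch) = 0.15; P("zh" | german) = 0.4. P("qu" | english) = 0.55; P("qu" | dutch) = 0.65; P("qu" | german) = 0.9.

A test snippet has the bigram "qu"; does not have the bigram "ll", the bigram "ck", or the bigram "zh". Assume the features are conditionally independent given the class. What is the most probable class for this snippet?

german

english: 0.2 × (1−0.85) × (1−0.3) × (1−0.7) × 0.55 = 0.003465
dutch: 0.5 × (1−0.65) × (1−0.9) × (1−0.15) × 0.65 = 0.00966875
german: 0.3 × (1−0.4) × (1−0.7) × (1−0.4) × 0.9 = 0.02916
Highest score → german.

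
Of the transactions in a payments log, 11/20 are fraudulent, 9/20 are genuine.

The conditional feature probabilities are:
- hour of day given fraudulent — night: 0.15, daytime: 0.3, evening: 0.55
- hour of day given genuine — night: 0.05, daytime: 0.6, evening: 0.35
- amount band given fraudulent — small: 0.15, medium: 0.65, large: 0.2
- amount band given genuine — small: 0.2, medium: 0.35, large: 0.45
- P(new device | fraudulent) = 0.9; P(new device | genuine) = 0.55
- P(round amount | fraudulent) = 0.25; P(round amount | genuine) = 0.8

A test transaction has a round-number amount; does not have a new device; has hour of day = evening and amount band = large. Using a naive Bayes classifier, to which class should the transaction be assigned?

fraudulent: 0.55 × 0.55 × 0.2 × (1−0.9) × 0.25 = 0.0015125
genuine: 0.45 × 0.35 × 0.45 × (1−0.55) × 0.8 = 0.025515
Highest score → genuine.

genuine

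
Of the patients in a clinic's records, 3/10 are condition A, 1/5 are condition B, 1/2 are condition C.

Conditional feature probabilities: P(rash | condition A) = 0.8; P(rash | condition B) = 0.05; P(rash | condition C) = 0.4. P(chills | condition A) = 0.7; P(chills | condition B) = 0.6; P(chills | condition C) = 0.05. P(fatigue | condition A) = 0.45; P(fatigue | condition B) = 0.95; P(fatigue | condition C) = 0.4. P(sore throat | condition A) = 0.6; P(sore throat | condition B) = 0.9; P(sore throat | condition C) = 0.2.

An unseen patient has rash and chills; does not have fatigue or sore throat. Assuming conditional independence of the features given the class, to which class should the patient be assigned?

condition A: 0.3 × 0.8 × 0.7 × (1−0.45) × (1−0.6) = 0.03696
condition B: 0.2 × 0.05 × 0.6 × (1−0.95) × (1−0.9) = 0.00003
condition C: 0.5 × 0.4 × 0.05 × (1−0.4) × (1−0.2) = 0.0048
Highest score → condition A.

condition A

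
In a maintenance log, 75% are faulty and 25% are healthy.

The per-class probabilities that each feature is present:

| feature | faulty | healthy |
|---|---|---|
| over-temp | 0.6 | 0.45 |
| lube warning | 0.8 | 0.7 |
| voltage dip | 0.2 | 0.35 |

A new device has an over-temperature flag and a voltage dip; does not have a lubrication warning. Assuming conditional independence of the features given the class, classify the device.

faulty: 0.75 × 0.6 × (1−0.8) × 0.2 = 0.018
healthy: 0.25 × 0.45 × (1−0.7) × 0.35 = 0.0118125
Highest score → faulty.

faulty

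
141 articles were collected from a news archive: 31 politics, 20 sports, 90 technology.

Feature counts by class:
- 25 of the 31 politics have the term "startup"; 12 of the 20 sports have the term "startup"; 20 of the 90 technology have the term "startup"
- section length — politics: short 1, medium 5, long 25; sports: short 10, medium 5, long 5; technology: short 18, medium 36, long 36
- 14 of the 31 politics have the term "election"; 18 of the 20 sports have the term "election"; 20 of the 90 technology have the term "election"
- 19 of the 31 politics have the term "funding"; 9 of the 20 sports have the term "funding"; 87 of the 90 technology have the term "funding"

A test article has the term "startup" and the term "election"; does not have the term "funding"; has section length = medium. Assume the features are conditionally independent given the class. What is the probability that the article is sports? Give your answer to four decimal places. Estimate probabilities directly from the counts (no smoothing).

politics: (31/141) × (25/31) × (5/31) × (14/31) × (12/31) ≈ 0.00499937
sports: (20/141) × (12/20) × (5/20) × (18/20) × (11/20) ≈ 0.0105319
technology: (90/141) × (20/90) × (36/90) × (20/90) × (3/90) ≈ 0.000420278
P(sports | x) = 0.0105319 / 0.015951548 ≈ 0.6602

0.6602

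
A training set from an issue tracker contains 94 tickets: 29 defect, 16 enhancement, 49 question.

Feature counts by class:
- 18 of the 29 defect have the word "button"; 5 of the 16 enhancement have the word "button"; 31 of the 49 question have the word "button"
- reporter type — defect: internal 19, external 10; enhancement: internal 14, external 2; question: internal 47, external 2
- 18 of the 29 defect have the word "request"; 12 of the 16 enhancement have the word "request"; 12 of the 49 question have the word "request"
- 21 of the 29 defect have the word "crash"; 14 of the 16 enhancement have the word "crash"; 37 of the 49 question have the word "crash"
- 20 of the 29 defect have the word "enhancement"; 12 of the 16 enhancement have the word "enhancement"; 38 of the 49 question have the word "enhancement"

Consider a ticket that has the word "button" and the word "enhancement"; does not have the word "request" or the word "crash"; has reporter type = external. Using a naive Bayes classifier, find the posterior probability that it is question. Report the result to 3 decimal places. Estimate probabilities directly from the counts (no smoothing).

defect: (29/94) × (18/29) × (10/29) × (11/29) × (8/29) × (20/29) ≈ 0.00476503
enhancement: (16/94) × (5/16) × (2/16) × (4/16) × (2/16) × (12/16) ≈ 0.000155834
question: (49/94) × (31/49) × (2/49) × (37/49) × (12/49) × (38/49) ≈ 0.00193039
P(question | x) = 0.00193039 / 0.006851254 ≈ 0.282

0.282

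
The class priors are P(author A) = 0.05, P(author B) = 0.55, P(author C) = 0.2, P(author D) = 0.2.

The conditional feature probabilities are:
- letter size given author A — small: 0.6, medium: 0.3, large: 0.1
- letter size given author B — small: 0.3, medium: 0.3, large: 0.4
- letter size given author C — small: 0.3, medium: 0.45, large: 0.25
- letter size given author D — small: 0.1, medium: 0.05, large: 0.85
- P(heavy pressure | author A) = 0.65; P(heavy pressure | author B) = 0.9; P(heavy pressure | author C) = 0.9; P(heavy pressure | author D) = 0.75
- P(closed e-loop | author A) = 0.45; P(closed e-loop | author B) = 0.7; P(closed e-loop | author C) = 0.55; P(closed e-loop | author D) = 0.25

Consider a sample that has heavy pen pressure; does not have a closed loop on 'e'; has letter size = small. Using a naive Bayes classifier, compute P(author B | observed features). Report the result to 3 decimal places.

author A: 0.05 × 0.6 × 0.65 × (1−0.45) = 0.010725
author B: 0.55 × 0.3 × 0.9 × (1−0.7) = 0.04455
author C: 0.2 × 0.3 × 0.9 × (1−0.55) = 0.0243
author D: 0.2 × 0.1 × 0.75 × (1−0.25) = 0.01125
P(author B | x) = 0.04455 / 0.090825 ≈ 0.491

0.491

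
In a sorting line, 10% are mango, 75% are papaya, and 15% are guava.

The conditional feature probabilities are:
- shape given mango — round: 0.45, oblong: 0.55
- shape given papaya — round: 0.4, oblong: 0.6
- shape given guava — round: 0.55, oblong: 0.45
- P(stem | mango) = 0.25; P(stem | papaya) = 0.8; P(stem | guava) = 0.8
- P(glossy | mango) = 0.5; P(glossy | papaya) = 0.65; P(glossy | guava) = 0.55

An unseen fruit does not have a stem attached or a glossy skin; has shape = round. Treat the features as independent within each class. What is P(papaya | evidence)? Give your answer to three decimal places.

mango: 0.1 × 0.45 × (1−0.25) × (1−0.5) = 0.016875
papaya: 0.75 × 0.4 × (1−0.8) × (1−0.65) = 0.021
guava: 0.15 × 0.55 × (1−0.8) × (1−0.55) = 0.007425
P(papaya | x) = 0.021 / 0.0453 ≈ 0.464

0.464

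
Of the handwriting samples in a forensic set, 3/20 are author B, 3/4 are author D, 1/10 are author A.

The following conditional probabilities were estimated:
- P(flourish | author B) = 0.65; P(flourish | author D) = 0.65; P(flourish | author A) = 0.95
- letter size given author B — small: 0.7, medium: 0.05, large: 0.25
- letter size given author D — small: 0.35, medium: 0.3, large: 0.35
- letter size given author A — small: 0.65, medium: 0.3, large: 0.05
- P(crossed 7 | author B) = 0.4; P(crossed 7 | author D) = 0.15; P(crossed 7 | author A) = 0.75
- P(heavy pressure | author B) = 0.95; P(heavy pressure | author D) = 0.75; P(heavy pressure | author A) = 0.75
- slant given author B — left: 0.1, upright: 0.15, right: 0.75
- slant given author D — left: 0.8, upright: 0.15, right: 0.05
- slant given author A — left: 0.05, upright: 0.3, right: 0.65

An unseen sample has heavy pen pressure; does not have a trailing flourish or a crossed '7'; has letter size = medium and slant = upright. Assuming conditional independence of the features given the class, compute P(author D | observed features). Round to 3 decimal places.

0.961

author B: 0.15 × (1−0.65) × 0.05 × (1−0.4) × 0.95 × 0.15 = 0.0002244375
author D: 0.75 × (1−0.65) × 0.3 × (1−0.15) × 0.75 × 0.15 = 0.00753046875
author A: 0.1 × (1−0.95) × 0.3 × (1−0.75) × 0.75 × 0.3 = 0.000084375
P(author D | x) = 0.00753046875 / 0.00783928125 ≈ 0.961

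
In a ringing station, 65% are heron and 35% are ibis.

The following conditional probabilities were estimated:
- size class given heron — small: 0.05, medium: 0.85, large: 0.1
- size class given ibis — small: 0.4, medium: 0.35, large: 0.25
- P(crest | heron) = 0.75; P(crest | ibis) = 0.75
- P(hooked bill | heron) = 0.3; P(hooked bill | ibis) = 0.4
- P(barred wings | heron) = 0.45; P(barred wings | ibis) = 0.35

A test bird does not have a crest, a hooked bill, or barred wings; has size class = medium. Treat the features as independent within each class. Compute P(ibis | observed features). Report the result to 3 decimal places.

heron: 0.65 × 0.85 × (1−0.75) × (1−0.3) × (1−0.45) = 0.053178125
ibis: 0.35 × 0.35 × (1−0.75) × (1−0.4) × (1−0.35) = 0.01194375
P(ibis | x) = 0.01194375 / 0.065121875 ≈ 0.183

0.183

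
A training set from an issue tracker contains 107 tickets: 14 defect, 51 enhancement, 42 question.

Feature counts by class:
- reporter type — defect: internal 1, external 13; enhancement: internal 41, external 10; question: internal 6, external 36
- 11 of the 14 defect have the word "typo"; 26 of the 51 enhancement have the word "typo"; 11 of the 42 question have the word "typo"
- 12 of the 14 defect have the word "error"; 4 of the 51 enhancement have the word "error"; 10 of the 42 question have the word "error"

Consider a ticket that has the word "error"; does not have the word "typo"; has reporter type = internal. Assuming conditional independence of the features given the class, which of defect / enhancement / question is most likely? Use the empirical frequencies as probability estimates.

defect: (14/107) × (1/14) × (3/14) × (12/14) ≈ 0.00171657
enhancement: (51/107) × (41/51) × (25/51) × (4/51) ≈ 0.0147319
question: (42/107) × (6/42) × (31/42) × (10/42) ≈ 0.00985441
Highest score → enhancement.

enhancement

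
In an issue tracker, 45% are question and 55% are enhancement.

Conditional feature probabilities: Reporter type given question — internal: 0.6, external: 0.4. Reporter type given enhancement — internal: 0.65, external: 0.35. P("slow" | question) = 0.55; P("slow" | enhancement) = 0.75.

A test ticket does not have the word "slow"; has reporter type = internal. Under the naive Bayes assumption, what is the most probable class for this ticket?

question

question: 0.45 × 0.6 × (1−0.55) = 0.1215
enhancement: 0.55 × 0.65 × (1−0.75) = 0.089375
Highest score → question.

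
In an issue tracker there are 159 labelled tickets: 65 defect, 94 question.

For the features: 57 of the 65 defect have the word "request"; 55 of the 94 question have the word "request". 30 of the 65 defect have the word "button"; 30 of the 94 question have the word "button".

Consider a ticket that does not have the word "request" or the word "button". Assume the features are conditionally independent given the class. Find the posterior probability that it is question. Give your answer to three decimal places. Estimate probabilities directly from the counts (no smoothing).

defect: (65/159) × (8/65) × (35/65) ≈ 0.0270924
question: (94/159) × (39/94) × (64/94) ≈ 0.167001
P(question | x) = 0.167001 / 0.1940934 ≈ 0.860

0.860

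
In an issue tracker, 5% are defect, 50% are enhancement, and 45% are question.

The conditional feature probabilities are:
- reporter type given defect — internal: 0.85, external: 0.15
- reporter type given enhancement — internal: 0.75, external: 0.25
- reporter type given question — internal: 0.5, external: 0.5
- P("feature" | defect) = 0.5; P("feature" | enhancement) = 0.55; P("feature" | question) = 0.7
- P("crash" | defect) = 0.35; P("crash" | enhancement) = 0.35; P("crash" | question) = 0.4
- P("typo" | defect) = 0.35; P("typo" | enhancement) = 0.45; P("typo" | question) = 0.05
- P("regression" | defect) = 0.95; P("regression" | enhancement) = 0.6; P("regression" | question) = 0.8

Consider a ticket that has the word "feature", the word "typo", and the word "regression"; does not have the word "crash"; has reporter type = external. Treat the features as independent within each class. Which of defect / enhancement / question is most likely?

defect: 0.05 × 0.15 × 0.5 × (1−0.35) × 0.35 × 0.95 = 0.00081046875
enhancement: 0.5 × 0.25 × 0.55 × (1−0.35) × 0.45 × 0.6 = 0.012065625
question: 0.45 × 0.5 × 0.7 × (1−0.4) × 0.05 × 0.8 = 0.00378
Highest score → enhancement.

enhancement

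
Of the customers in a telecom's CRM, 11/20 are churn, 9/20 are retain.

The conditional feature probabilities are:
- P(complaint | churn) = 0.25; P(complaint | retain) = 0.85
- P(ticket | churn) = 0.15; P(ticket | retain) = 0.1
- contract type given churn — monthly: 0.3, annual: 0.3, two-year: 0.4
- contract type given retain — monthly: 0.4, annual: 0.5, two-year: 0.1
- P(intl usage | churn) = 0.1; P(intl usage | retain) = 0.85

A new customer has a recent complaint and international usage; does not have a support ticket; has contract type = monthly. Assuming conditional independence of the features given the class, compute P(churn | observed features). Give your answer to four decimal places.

churn: 0.55 × 0.25 × (1−0.15) × 0.3 × 0.1 = 0.00350625
retain: 0.45 × 0.85 × (1−0.1) × 0.4 × 0.85 = 0.117045
P(churn | x) = 0.00350625 / 0.12055125 ≈ 0.0291

0.0291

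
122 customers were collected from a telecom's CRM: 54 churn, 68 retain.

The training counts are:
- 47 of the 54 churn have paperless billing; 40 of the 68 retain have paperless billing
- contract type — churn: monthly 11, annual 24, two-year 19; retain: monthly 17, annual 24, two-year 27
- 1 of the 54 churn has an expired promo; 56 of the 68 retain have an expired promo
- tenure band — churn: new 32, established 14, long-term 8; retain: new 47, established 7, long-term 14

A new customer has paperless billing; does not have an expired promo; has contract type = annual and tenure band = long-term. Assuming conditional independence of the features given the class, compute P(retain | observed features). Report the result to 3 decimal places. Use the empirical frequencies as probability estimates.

0.144

churn: (54/122) × (47/54) × (24/54) × (53/54) × (8/54) ≈ 0.0248962
retain: (68/122) × (40/68) × (24/68) × (12/68) × (14/68) ≈ 0.0042043
P(retain | x) = 0.0042043 / 0.0291005 ≈ 0.144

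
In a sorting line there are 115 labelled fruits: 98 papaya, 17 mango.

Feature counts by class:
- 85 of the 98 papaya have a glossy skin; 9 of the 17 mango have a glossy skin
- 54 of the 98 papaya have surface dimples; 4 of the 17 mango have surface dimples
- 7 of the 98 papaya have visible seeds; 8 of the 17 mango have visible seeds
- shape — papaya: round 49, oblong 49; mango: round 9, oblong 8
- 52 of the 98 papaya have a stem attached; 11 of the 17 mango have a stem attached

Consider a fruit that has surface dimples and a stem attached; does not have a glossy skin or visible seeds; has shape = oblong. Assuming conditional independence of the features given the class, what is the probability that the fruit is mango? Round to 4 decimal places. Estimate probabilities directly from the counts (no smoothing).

papaya: (98/115) × (13/98) × (54/98) × (91/98) × (49/98) × (52/98) ≈ 0.0153453
mango: (17/115) × (8/17) × (4/17) × (9/17) × (8/17) × (11/17) ≈ 0.00263865
P(mango | x) = 0.00263865 / 0.01798395 ≈ 0.1467

0.1467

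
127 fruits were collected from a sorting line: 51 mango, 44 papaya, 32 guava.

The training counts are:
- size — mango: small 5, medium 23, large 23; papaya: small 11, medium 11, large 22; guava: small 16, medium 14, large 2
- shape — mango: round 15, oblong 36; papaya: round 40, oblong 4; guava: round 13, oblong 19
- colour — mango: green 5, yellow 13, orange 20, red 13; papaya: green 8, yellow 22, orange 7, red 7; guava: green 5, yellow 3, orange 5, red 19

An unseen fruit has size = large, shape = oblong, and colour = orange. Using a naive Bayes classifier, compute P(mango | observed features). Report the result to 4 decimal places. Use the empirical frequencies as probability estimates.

mango: (51/127) × (23/51) × (36/51) × (20/51) ≈ 0.0501321
papaya: (44/127) × (22/44) × (4/44) × (7/44) ≈ 0.00250537
guava: (32/127) × (2/32) × (19/32) × (5/32) ≈ 0.001461
P(mango | x) = 0.0501321 / 0.05409847 ≈ 0.9267

0.9267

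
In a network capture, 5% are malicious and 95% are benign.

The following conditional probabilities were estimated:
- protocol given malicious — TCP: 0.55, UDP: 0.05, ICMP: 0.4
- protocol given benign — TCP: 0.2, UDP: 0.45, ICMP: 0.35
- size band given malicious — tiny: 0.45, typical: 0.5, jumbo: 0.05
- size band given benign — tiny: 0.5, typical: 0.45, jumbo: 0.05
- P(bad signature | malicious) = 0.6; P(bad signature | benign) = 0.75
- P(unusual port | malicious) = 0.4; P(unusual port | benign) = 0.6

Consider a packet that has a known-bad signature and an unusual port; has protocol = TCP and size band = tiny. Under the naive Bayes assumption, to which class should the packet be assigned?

malicious: 0.05 × 0.55 × 0.45 × 0.6 × 0.4 = 0.00297
benign: 0.95 × 0.2 × 0.5 × 0.75 × 0.6 = 0.04275
Highest score → benign.

benign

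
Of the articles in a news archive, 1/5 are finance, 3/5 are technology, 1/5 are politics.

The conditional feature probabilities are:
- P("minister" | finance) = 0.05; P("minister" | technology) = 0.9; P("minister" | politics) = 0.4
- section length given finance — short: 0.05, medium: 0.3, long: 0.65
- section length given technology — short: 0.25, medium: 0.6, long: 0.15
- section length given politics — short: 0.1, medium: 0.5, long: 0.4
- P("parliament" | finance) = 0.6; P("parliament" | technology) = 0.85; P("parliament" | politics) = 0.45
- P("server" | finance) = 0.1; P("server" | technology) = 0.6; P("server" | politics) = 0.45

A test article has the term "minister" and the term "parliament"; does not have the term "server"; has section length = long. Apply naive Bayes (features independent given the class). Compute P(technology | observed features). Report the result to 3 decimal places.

0.707

finance: 0.2 × 0.05 × 0.65 × 0.6 × (1−0.1) = 0.00351
technology: 0.6 × 0.9 × 0.15 × 0.85 × (1−0.6) = 0.02754
politics: 0.2 × 0.4 × 0.4 × 0.45 × (1−0.45) = 0.00792
P(technology | x) = 0.02754 / 0.03897 ≈ 0.707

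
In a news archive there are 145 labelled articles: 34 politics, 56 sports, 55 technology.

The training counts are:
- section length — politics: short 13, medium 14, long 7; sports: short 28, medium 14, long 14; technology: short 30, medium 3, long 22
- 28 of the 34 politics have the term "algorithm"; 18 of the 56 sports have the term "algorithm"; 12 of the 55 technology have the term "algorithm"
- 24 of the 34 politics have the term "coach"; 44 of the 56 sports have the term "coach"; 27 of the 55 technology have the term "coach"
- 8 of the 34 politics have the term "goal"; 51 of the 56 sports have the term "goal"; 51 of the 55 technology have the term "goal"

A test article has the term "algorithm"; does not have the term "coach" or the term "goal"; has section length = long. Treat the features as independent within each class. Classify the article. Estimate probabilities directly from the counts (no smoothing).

politics

politics: (34/145) × (7/34) × (28/34) × (10/34) × (26/34) ≈ 0.00894179
sports: (56/145) × (14/56) × (18/56) × (12/56) × (5/56) ≈ 0.000593772
technology: (55/145) × (22/55) × (12/55) × (28/55) × (4/55) ≈ 0.00122565
Highest score → politics.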